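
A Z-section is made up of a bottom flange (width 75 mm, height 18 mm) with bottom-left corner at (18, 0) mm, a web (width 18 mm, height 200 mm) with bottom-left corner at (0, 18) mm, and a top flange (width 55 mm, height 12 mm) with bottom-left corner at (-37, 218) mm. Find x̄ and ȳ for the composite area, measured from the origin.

bottom flange: A = 75 × 18 = 1350.00, centroid at (55.50, 9.00).
web: A = 18 × 200 = 3600.00, centroid at (9.00, 118.00).
top flange: A = 55 × 12 = 660.00, centroid at (-9.50, 224.00).
ΣA = 5610.00 mm², ΣAx̄ = 101055.00 mm³, ΣAȳ = 584790.00 mm³.
x̄ = 101055.00/5610.00 = 18.01 mm; ȳ = 584790.00/5610.00 = 104.24 mm.

x̄ = 18.01 mm, ȳ = 104.24 mm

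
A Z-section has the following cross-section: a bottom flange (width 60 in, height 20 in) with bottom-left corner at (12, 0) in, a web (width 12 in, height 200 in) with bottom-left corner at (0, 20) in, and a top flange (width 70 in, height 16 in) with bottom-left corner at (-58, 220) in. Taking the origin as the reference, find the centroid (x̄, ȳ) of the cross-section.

bottom flange: A = 60 × 20 = 1200.00, centroid at (42.00, 10.00).
web: A = 12 × 200 = 2400.00, centroid at (6.00, 120.00).
top flange: A = 70 × 16 = 1120.00, centroid at (-23.00, 228.00).
ΣA = 4720.00 in², ΣAx̄ = 39040.00 in³, ΣAȳ = 555360.00 in³.
x̄ = 39040.00/4720.00 = 8.27 in; ȳ = 555360.00/4720.00 = 117.66 in.

x̄ = 8.27 in, ȳ = 117.66 in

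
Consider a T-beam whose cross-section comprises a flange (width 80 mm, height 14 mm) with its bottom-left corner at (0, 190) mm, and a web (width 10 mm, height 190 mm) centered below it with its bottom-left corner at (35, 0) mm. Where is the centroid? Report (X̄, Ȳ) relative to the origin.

X̄ = 40.00 mm, Ȳ = 132.83 mm

web: A = 10 × 190 = 1900.00, centroid at (40.00, 95.00).
flange: A = 80 × 14 = 1120.00, centroid at (40.00, 197.00).
ΣA = 3020.00 mm², ΣAX̄ = 120800.00 mm³, ΣAȲ = 401140.00 mm³.
X̄ = 120800.00/3020.00 = 40.00 mm; Ȳ = 401140.00/3020.00 = 132.83 mm.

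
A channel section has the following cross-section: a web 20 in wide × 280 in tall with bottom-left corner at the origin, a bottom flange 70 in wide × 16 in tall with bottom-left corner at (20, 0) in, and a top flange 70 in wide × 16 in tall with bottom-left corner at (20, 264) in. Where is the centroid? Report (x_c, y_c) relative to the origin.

web: A = 20 × 280 = 5600.00, centroid at (10.00, 140.00).
bottom flange: A = 70 × 16 = 1120.00, centroid at (55.00, 8.00).
top flange: A = 70 × 16 = 1120.00, centroid at (55.00, 272.00).
ΣA = 7840.00 in²
ΣAx_c = (5600.00)(10.00) + (1120.00)(55.00) + (1120.00)(55.00) = 179200.00 in³
ΣAy_c = (5600.00)(140.00) + (1120.00)(8.00) + (1120.00)(272.00) = 1097600.00 in³
x_c = 179200.00 / 7840.00 = 22.86 in
y_c = 1097600.00 / 7840.00 = 140.00 in

x_c = 22.86 in, y_c = 140.00 in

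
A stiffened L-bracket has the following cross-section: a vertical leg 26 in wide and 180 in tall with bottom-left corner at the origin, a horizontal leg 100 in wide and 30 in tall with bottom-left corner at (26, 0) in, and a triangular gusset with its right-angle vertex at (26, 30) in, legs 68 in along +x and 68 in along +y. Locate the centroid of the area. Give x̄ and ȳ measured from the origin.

x̄ = 40.17 in, ȳ = 58.84 in

vertical leg: A = 26 × 180 = 4680.00, centroid at (13.00, 90.00).
horizontal leg: A = 100 × 30 = 3000.00, centroid at (76.00, 15.00).
gusset: A = ½·68·68 = 2312.00, centroid at (48.67, 52.67).
ΣA = 9992.00 in², ΣAx̄ = 401357.33 in³, ΣAȳ = 587965.33 in³.
x̄ = 401357.33/9992.00 = 40.17 in; ȳ = 587965.33/9992.00 = 58.84 in.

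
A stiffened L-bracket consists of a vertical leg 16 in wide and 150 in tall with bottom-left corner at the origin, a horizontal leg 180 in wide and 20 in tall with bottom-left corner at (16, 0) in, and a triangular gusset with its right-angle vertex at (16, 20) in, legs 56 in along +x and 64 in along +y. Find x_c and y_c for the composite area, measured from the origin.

vertical leg: A = 16 × 150 = 2400.00, centroid at (8.00, 75.00).
horizontal leg: A = 180 × 20 = 3600.00, centroid at (106.00, 10.00).
gusset: A = ½·56·64 = 1792.00, centroid at (34.67, 41.33).
ΣA = 7792.00 in²
ΣAx_c = (2400.00)(8.00) + (3600.00)(106.00) + (1792.00)(34.67) = 462922.67 in³
ΣAy_c = (2400.00)(75.00) + (3600.00)(10.00) + (1792.00)(41.33) = 290069.33 in³
x_c = 462922.67 / 7792.00 = 59.41 in
y_c = 290069.33 / 7792.00 = 37.23 in

x_c = 59.41 in, y_c = 37.23 in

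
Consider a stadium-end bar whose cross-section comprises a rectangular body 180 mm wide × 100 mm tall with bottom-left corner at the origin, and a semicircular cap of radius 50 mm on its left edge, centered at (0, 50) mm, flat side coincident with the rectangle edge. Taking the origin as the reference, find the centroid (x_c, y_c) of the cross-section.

x_c = 70.08 mm, y_c = 50.00 mm

Part | A | x̄ᵢ | ȳᵢ | A·x̄ᵢ | A·ȳᵢ
rectangular body | 18000.00 | 90.00 | 50.00 | 1620000.00 | 900000.00
semicircular end | 3926.99 | -21.22 | 50.00 | -83333.33 | 196349.54
Σ | 21926.99 |  |  | 1536666.67 | 1096349.54
x_c = 1536666.67 / 21926.99 = 70.08 mm
y_c = 1096349.54 / 21926.99 = 50.00 mm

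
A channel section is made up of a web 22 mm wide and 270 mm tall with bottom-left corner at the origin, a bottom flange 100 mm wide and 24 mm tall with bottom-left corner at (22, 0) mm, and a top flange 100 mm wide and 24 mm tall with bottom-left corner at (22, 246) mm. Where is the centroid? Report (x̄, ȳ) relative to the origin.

Part | A | x̄ᵢ | ȳᵢ | A·x̄ᵢ | A·ȳᵢ
web | 5940.00 | 11.00 | 135.00 | 65340.00 | 801900.00
bottom flange | 2400.00 | 72.00 | 12.00 | 172800.00 | 28800.00
top flange | 2400.00 | 72.00 | 258.00 | 172800.00 | 619200.00
Σ | 10740.00 |  |  | 410940.00 | 1449900.00
x̄ = 410940.00 / 10740.00 = 38.26 mm
ȳ = 1449900.00 / 10740.00 = 135.00 mm

x̄ = 38.26 mm, ȳ = 135.00 mm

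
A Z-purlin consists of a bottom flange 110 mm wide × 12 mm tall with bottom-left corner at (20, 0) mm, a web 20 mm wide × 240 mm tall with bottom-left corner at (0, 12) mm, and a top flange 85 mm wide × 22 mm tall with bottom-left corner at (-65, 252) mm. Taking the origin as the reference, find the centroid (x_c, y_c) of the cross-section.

x_c = 13.13 mm, y_c = 141.84 mm

Part | A | x̄ᵢ | ȳᵢ | A·x̄ᵢ | A·ȳᵢ
bottom flange | 1320.00 | 75.00 | 6.00 | 99000.00 | 7920.00
web | 4800.00 | 10.00 | 132.00 | 48000.00 | 633600.00
top flange | 1870.00 | -22.50 | 263.00 | -42075.00 | 491810.00
Σ | 7990.00 |  |  | 104925.00 | 1133330.00
x_c = 104925.00 / 7990.00 = 13.13 mm
y_c = 1133330.00 / 7990.00 = 141.84 mm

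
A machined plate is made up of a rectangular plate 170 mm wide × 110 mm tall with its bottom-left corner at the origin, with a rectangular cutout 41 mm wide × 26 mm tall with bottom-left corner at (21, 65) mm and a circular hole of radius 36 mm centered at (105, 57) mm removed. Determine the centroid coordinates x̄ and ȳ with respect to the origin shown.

x̄ = 82.41 mm, ȳ = 52.59 mm

Part | A | x̄ᵢ | ȳᵢ | A·x̄ᵢ | A·ȳᵢ
plate | 18700.00 | 85.00 | 55.00 | 1589500.00 | 1028500.00
hole 1 | -1066.00 | 41.50 | 78.00 | -44239.00 | -83148.00
hole 2 | -4071.50 | 105.00 | 57.00 | -427507.93 | -232075.73
Σ | 13562.50 |  |  | 1117753.07 | 713276.27
x̄ = 1117753.07 / 13562.50 = 82.41 mm
ȳ = 713276.27 / 13562.50 = 52.59 mm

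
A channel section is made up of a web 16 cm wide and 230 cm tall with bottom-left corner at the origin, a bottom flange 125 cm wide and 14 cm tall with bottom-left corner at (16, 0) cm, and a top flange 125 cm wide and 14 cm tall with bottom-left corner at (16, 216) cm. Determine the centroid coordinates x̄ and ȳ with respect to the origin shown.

web: A = 16 × 230 = 3680.00, centroid at (8.00, 115.00).
bottom flange: A = 125 × 14 = 1750.00, centroid at (78.50, 7.00).
top flange: A = 125 × 14 = 1750.00, centroid at (78.50, 223.00).
ΣA = 7180.00 cm², ΣAx̄ = 304190.00 cm³, ΣAȳ = 825700.00 cm³.
x̄ = 304190.00/7180.00 = 42.37 cm; ȳ = 825700.00/7180.00 = 115.00 cm.

x̄ = 42.37 cm, ȳ = 115.00 cm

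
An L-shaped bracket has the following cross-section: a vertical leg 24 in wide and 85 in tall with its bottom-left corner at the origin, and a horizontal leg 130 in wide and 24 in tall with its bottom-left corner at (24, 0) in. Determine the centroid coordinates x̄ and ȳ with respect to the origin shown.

x̄ = 58.56 in, ȳ = 24.06 in

vertical leg: A = 24 × 85 = 2040.00, centroid at (12.00, 42.50).
horizontal leg: A = 130 × 24 = 3120.00, centroid at (89.00, 12.00).
ΣA = 5160.00 in²
ΣAx̄ = (2040.00)(12.00) + (3120.00)(89.00) = 302160.00 in³
ΣAȳ = (2040.00)(42.50) + (3120.00)(12.00) = 124140.00 in³
x̄ = 302160.00 / 5160.00 = 58.56 in
ȳ = 124140.00 / 5160.00 = 24.06 in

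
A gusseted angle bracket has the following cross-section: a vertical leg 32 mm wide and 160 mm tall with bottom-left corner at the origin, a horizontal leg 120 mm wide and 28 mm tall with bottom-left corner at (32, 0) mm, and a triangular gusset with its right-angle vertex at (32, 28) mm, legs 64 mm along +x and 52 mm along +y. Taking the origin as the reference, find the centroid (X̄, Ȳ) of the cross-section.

vertical leg: A = 32 × 160 = 5120.00, centroid at (16.00, 80.00).
horizontal leg: A = 120 × 28 = 3360.00, centroid at (92.00, 14.00).
gusset: A = ½·64·52 = 1664.00, centroid at (53.33, 45.33).
ΣA = 10144.00 mm², ΣAX̄ = 479786.67 mm³, ΣAȲ = 532074.67 mm³.
X̄ = 479786.67/10144.00 = 47.30 mm; Ȳ = 532074.67/10144.00 = 52.45 mm.

X̄ = 47.30 mm, Ȳ = 52.45 mm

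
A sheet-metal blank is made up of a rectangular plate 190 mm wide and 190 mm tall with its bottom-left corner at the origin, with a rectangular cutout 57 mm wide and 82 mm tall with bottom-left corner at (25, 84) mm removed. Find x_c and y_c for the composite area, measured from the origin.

x_c = 101.17 mm, y_c = 90.54 mm

plate: A = 190 × 190 = 36100.00, centroid at (95.00, 95.00).
hole: A = −(57 × 82) = -4674.00, centroid at (53.50, 125.00).
ΣA = 31426.00 mm²
ΣAx_c = (36100.00)(95.00) + (-4674.00)(53.50) = 3179441.00 mm³
ΣAy_c = (36100.00)(95.00) + (-4674.00)(125.00) = 2845250.00 mm³
x_c = 3179441.00 / 31426.00 = 101.17 mm
y_c = 2845250.00 / 31426.00 = 90.54 mm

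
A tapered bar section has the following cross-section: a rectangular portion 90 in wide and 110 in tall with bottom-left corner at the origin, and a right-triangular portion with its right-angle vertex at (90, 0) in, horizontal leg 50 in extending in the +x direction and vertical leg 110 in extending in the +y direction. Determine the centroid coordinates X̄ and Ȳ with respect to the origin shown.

Part | A | x̄ᵢ | ȳᵢ | A·x̄ᵢ | A·ȳᵢ
rectangular portion | 9900.00 | 45.00 | 55.00 | 445500.00 | 544500.00
triangular portion | 2750.00 | 106.67 | 36.67 | 293333.33 | 100833.33
Σ | 12650.00 |  |  | 738833.33 | 645333.33
X̄ = 738833.33 / 12650.00 = 58.41 in
Ȳ = 645333.33 / 12650.00 = 51.01 in

X̄ = 58.41 in, Ȳ = 51.01 in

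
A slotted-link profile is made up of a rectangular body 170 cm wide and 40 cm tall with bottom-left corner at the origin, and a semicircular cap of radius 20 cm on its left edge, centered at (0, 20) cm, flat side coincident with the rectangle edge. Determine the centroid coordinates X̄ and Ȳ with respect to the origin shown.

X̄ = 77.09 cm, Ȳ = 20.00 cm

rectangular body: A = 170 × 40 = 6800.00, centroid at (85.00, 20.00).
semicircular end: A = ½π·20² = 628.32, centroid at (-8.49, 20.00).
ΣA = 7428.32 cm²
ΣAX̄ = (6800.00)(85.00) + (628.32)(-8.49) = 572666.67 cm³
ΣAȲ = (6800.00)(20.00) + (628.32)(20.00) = 148566.37 cm³
X̄ = 572666.67 / 7428.32 = 77.09 cm
Ȳ = 148566.37 / 7428.32 = 20.00 cm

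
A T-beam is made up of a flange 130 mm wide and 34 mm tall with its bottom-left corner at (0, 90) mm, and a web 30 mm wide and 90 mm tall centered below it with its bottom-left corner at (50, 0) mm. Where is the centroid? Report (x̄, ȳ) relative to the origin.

x̄ = 65.00 mm, ȳ = 83.49 mm

Part | A | x̄ᵢ | ȳᵢ | A·x̄ᵢ | A·ȳᵢ
web | 2700.00 | 65.00 | 45.00 | 175500.00 | 121500.00
flange | 4420.00 | 65.00 | 107.00 | 287300.00 | 472940.00
Σ | 7120.00 |  |  | 462800.00 | 594440.00
x̄ = 462800.00 / 7120.00 = 65.00 mm
ȳ = 594440.00 / 7120.00 = 83.49 mm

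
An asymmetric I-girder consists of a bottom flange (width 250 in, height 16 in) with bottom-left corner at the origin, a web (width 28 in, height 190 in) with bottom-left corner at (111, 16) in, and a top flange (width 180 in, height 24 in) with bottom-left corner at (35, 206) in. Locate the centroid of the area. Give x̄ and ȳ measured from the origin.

bottom flange: A = 250 × 16 = 4000.00, centroid at (125.00, 8.00).
web: A = 28 × 190 = 5320.00, centroid at (125.00, 111.00).
top flange: A = 180 × 24 = 4320.00, centroid at (125.00, 218.00).
ΣA = 13640.00 in², ΣAx̄ = 1705000.00 in³, ΣAȳ = 1564280.00 in³.
x̄ = 1705000.00/13640.00 = 125.00 in; ȳ = 1564280.00/13640.00 = 114.68 in.

x̄ = 125.00 in, ȳ = 114.68 in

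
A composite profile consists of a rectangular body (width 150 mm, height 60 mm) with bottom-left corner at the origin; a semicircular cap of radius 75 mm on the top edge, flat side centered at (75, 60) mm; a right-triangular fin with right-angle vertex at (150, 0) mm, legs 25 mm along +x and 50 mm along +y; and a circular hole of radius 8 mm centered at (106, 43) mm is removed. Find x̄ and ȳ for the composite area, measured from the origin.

x̄ = 77.51 mm, ȳ = 59.32 mm

rectangular body: A = 150 × 60 = 9000.00, centroid at (75.00, 30.00).
semicircular top: A = ½π·75² = 8835.73, centroid at (75.00, 91.83).
triangular fin: A = ½·25·50 = 625.00, centroid at (158.33, 16.67).
hole: A = −π·8² = -201.06, centroid at (106.00, 43.00).
ΣA = 18259.67 mm², ΣAx̄ = 1415325.47 mm³, ΣAȳ = 1083164.76 mm³.
x̄ = 1415325.47/18259.67 = 77.51 mm; ȳ = 1083164.76/18259.67 = 59.32 mm.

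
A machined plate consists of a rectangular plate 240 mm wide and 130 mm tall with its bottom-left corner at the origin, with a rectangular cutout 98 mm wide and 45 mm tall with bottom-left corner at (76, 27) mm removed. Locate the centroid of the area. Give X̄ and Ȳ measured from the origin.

X̄ = 119.18 mm, Ȳ = 67.55 mm

plate: A = 240 × 130 = 31200.00, centroid at (120.00, 65.00).
hole: A = −(98 × 45) = -4410.00, centroid at (125.00, 49.50).
ΣA = 26790.00 mm², ΣAX̄ = 3192750.00 mm³, ΣAȲ = 1809705.00 mm³.
X̄ = 3192750.00/26790.00 = 119.18 mm; Ȳ = 1809705.00/26790.00 = 67.55 mm.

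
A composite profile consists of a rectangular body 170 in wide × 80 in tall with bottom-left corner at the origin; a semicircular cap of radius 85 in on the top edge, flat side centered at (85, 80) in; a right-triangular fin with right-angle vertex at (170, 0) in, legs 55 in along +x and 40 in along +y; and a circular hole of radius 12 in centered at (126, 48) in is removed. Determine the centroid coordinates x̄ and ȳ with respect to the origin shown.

x̄ = 88.72 in, ȳ = 72.44 in

Part | A | x̄ᵢ | ȳᵢ | A·x̄ᵢ | A·ȳᵢ
rectangular body | 13600.00 | 85.00 | 40.00 | 1156000.00 | 544000.00
semicircular top | 11349.00 | 85.00 | 116.08 | 964665.29 | 1317336.94
triangular fin | 1100.00 | 188.33 | 13.33 | 207166.67 | 14666.67
hole | -452.39 | 126.00 | 48.00 | -57001.06 | -21714.69
Σ | 25596.61 |  |  | 2270830.90 | 1854288.92
x̄ = 2270830.90 / 25596.61 = 88.72 in
ȳ = 1854288.92 / 25596.61 = 72.44 in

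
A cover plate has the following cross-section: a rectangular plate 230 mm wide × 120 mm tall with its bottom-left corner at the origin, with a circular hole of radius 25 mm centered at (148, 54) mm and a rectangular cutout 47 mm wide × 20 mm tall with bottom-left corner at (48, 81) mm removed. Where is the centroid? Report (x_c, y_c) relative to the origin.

x_c = 114.03 mm, y_c = 59.30 mm

plate: A = 230 × 120 = 27600.00, centroid at (115.00, 60.00).
hole 1: A = −π·25² = -1963.50, centroid at (148.00, 54.00).
hole 2: A = −(47 × 20) = -940.00, centroid at (71.50, 91.00).
ΣA = 24696.50 mm²
ΣAx_c = (27600.00)(115.00) + (-1963.50)(148.00) + (-940.00)(71.50) = 2816192.68 mm³
ΣAy_c = (27600.00)(60.00) + (-1963.50)(54.00) + (-940.00)(91.00) = 1464431.25 mm³
x_c = 2816192.68 / 24696.50 = 114.03 mm
y_c = 1464431.25 / 24696.50 = 59.30 mm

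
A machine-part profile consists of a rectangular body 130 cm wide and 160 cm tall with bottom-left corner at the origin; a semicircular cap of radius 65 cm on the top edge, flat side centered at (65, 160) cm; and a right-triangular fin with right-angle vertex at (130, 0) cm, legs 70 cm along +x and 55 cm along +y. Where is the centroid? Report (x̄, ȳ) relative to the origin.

Part | A | x̄ᵢ | ȳᵢ | A·x̄ᵢ | A·ȳᵢ
rectangular body | 20800.00 | 65.00 | 80.00 | 1352000.00 | 1664000.00
semicircular top | 6636.61 | 65.00 | 187.59 | 431379.94 | 1244941.65
triangular fin | 1925.00 | 153.33 | 18.33 | 295166.67 | 35291.67
Σ | 29361.61 |  |  | 2078546.61 | 2944233.32
x̄ = 2078546.61 / 29361.61 = 70.79 cm
ȳ = 2944233.32 / 29361.61 = 100.27 cm

x̄ = 70.79 cm, ȳ = 100.27 cm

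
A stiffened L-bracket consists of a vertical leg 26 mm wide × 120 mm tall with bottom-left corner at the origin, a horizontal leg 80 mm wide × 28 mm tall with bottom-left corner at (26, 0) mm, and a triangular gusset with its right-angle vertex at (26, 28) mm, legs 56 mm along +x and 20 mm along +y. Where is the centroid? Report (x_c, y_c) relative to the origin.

x_c = 36.05 mm, y_c = 40.20 mm

Part | A | x̄ᵢ | ȳᵢ | A·x̄ᵢ | A·ȳᵢ
vertical leg | 3120.00 | 13.00 | 60.00 | 40560.00 | 187200.00
horizontal leg | 2240.00 | 66.00 | 14.00 | 147840.00 | 31360.00
gusset | 560.00 | 44.67 | 34.67 | 25013.33 | 19413.33
Σ | 5920.00 |  |  | 213413.33 | 237973.33
x_c = 213413.33 / 5920.00 = 36.05 mm
y_c = 237973.33 / 5920.00 = 40.20 mm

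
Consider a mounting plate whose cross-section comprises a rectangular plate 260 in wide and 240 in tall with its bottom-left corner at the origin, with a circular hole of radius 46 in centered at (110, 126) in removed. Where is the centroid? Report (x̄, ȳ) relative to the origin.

plate: A = 260 × 240 = 62400.00, centroid at (130.00, 120.00).
hole: A = −π·46² = -6647.61, centroid at (110.00, 126.00).
ΣA = 55752.39 in², ΣAx̄ = 7380762.89 in³, ΣAȳ = 6650401.13 in³.
x̄ = 7380762.89/55752.39 = 132.38 in; ȳ = 6650401.13/55752.39 = 119.28 in.

x̄ = 132.38 in, ȳ = 119.28 in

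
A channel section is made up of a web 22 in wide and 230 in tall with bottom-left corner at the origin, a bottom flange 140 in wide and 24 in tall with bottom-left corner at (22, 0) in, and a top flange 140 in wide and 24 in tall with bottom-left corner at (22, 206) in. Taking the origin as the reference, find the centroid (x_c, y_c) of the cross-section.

x_c = 57.21 in, y_c = 115.00 in

web: A = 22 × 230 = 5060.00, centroid at (11.00, 115.00).
bottom flange: A = 140 × 24 = 3360.00, centroid at (92.00, 12.00).
top flange: A = 140 × 24 = 3360.00, centroid at (92.00, 218.00).
ΣA = 11780.00 in², ΣAx_c = 673900.00 in³, ΣAy_c = 1354700.00 in³.
x_c = 673900.00/11780.00 = 57.21 in; y_c = 1354700.00/11780.00 = 115.00 in.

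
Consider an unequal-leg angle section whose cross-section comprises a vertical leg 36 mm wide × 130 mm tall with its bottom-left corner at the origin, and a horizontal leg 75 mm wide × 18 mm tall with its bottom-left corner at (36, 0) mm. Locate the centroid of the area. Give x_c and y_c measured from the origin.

x_c = 30.43 mm, y_c = 52.46 mm

vertical leg: A = 36 × 130 = 4680.00, centroid at (18.00, 65.00).
horizontal leg: A = 75 × 18 = 1350.00, centroid at (73.50, 9.00).
ΣA = 6030.00 mm²
ΣAx_c = (4680.00)(18.00) + (1350.00)(73.50) = 183465.00 mm³
ΣAy_c = (4680.00)(65.00) + (1350.00)(9.00) = 316350.00 mm³
x_c = 183465.00 / 6030.00 = 30.43 mm
y_c = 316350.00 / 6030.00 = 52.46 mm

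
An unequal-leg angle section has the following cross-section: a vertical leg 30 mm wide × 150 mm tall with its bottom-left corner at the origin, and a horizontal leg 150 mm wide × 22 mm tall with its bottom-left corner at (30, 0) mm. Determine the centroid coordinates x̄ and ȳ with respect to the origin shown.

x̄ = 53.08 mm, ȳ = 47.92 mm

Part | A | x̄ᵢ | ȳᵢ | A·x̄ᵢ | A·ȳᵢ
vertical leg | 4500.00 | 15.00 | 75.00 | 67500.00 | 337500.00
horizontal leg | 3300.00 | 105.00 | 11.00 | 346500.00 | 36300.00
Σ | 7800.00 |  |  | 414000.00 | 373800.00
x̄ = 414000.00 / 7800.00 = 53.08 mm
ȳ = 373800.00 / 7800.00 = 47.92 mm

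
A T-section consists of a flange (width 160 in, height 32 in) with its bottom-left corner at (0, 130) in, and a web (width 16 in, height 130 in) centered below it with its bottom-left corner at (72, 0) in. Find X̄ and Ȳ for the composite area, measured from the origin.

Part | A | x̄ᵢ | ȳᵢ | A·x̄ᵢ | A·ȳᵢ
web | 2080.00 | 80.00 | 65.00 | 166400.00 | 135200.00
flange | 5120.00 | 80.00 | 146.00 | 409600.00 | 747520.00
Σ | 7200.00 |  |  | 576000.00 | 882720.00
X̄ = 576000.00 / 7200.00 = 80.00 in
Ȳ = 882720.00 / 7200.00 = 122.60 in

X̄ = 80.00 in, Ȳ = 122.60 in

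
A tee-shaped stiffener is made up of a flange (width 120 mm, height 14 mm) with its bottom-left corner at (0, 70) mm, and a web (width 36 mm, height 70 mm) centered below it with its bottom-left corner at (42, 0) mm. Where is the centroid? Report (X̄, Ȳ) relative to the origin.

X̄ = 60.00 mm, Ȳ = 51.80 mm

Part | A | x̄ᵢ | ȳᵢ | A·x̄ᵢ | A·ȳᵢ
web | 2520.00 | 60.00 | 35.00 | 151200.00 | 88200.00
flange | 1680.00 | 60.00 | 77.00 | 100800.00 | 129360.00
Σ | 4200.00 |  |  | 252000.00 | 217560.00
X̄ = 252000.00 / 4200.00 = 60.00 mm
Ȳ = 217560.00 / 4200.00 = 51.80 mm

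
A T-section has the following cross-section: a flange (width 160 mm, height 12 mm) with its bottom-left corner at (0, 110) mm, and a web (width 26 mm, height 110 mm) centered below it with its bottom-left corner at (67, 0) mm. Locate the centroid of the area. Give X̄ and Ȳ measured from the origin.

web: A = 26 × 110 = 2860.00, centroid at (80.00, 55.00).
flange: A = 160 × 12 = 1920.00, centroid at (80.00, 116.00).
ΣA = 4780.00 mm²
ΣAX̄ = (2860.00)(80.00) + (1920.00)(80.00) = 382400.00 mm³
ΣAȲ = (2860.00)(55.00) + (1920.00)(116.00) = 380020.00 mm³
X̄ = 382400.00 / 4780.00 = 80.00 mm
Ȳ = 380020.00 / 4780.00 = 79.50 mm

X̄ = 80.00 mm, Ȳ = 79.50 mm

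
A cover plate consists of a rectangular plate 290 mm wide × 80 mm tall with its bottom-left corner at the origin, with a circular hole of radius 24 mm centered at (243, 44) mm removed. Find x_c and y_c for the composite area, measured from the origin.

plate: A = 290 × 80 = 23200.00, centroid at (145.00, 40.00).
hole: A = −π·24² = -1809.56, centroid at (243.00, 44.00).
ΣA = 21390.44 mm²
ΣAx_c = (23200.00)(145.00) + (-1809.56)(243.00) = 2924277.56 mm³
ΣAy_c = (23200.00)(40.00) + (-1809.56)(44.00) = 848379.48 mm³
x_c = 2924277.56 / 21390.44 = 136.71 mm
y_c = 848379.48 / 21390.44 = 39.66 mm

x_c = 136.71 mm, y_c = 39.66 mm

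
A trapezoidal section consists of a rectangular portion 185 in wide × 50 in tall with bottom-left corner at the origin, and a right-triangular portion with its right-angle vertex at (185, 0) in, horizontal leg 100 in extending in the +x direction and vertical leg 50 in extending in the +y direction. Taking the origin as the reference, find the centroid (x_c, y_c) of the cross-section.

x_c = 119.27 in, y_c = 23.23 in

Part | A | x̄ᵢ | ȳᵢ | A·x̄ᵢ | A·ȳᵢ
rectangular portion | 9250.00 | 92.50 | 25.00 | 855625.00 | 231250.00
triangular portion | 2500.00 | 218.33 | 16.67 | 545833.33 | 41666.67
Σ | 11750.00 |  |  | 1401458.33 | 272916.67
x_c = 1401458.33 / 11750.00 = 119.27 in
y_c = 272916.67 / 11750.00 = 23.23 in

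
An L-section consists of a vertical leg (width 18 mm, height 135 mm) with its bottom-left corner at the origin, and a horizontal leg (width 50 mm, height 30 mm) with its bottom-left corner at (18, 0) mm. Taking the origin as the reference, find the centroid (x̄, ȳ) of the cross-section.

x̄ = 21.98 mm, ȳ = 47.46 mm

Part | A | x̄ᵢ | ȳᵢ | A·x̄ᵢ | A·ȳᵢ
vertical leg | 2430.00 | 9.00 | 67.50 | 21870.00 | 164025.00
horizontal leg | 1500.00 | 43.00 | 15.00 | 64500.00 | 22500.00
Σ | 3930.00 |  |  | 86370.00 | 186525.00
x̄ = 86370.00 / 3930.00 = 21.98 mm
ȳ = 186525.00 / 3930.00 = 47.46 mm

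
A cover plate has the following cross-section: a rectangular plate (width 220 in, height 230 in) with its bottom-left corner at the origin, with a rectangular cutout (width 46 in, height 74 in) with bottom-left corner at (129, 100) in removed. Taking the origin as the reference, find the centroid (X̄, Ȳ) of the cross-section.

plate: A = 220 × 230 = 50600.00, centroid at (110.00, 115.00).
hole: A = −(46 × 74) = -3404.00, centroid at (152.00, 137.00).
ΣA = 47196.00 in², ΣAX̄ = 5048592.00 in³, ΣAȲ = 5352652.00 in³.
X̄ = 5048592.00/47196.00 = 106.97 in; Ȳ = 5352652.00/47196.00 = 113.41 in.

X̄ = 106.97 in, Ȳ = 113.41 in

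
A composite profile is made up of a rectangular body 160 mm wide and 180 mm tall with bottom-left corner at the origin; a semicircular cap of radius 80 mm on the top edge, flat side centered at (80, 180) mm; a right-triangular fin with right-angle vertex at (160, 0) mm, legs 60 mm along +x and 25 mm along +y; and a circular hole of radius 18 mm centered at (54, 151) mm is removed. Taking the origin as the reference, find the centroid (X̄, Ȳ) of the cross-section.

X̄ = 82.63 mm, Ȳ = 119.10 mm

rectangular body: A = 160 × 180 = 28800.00, centroid at (80.00, 90.00).
semicircular top: A = ½π·80² = 10053.10, centroid at (80.00, 213.95).
triangular fin: A = ½·60·25 = 750.00, centroid at (180.00, 8.33).
hole: A = −π·18² = -1017.88, centroid at (54.00, 151.00).
ΣA = 38585.22 mm²
ΣAX̄ = (28800.00)(80.00) + (10053.10)(80.00) + (750.00)(180.00) + (-1017.88)(54.00) = 3188282.41 mm³
ΣAȲ = (28800.00)(90.00) + (10053.10)(213.95) + (750.00)(8.33) + (-1017.88)(151.00) = 4595441.42 mm³
X̄ = 3188282.41 / 38585.22 = 82.63 mm
Ȳ = 4595441.42 / 38585.22 = 119.10 mm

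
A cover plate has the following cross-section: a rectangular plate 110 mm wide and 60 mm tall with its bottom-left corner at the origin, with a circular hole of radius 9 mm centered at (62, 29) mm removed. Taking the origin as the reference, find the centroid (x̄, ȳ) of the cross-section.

x̄ = 54.72 mm, ȳ = 30.04 mm

plate: A = 110 × 60 = 6600.00, centroid at (55.00, 30.00).
hole: A = −π·9² = -254.47, centroid at (62.00, 29.00).
ΣA = 6345.53 mm², ΣAx̄ = 347222.92 mm³, ΣAȳ = 190620.40 mm³.
x̄ = 347222.92/6345.53 = 54.72 mm; ȳ = 190620.40/6345.53 = 30.04 mm.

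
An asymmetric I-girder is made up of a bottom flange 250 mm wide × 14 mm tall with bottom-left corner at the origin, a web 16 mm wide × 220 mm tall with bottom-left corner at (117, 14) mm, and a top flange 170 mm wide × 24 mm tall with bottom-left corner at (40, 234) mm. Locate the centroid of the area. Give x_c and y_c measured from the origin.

x_c = 125.00 mm, y_c = 131.95 mm

bottom flange: A = 250 × 14 = 3500.00, centroid at (125.00, 7.00).
web: A = 16 × 220 = 3520.00, centroid at (125.00, 124.00).
top flange: A = 170 × 24 = 4080.00, centroid at (125.00, 246.00).
ΣA = 11100.00 mm²
ΣAx_c = (3500.00)(125.00) + (3520.00)(125.00) + (4080.00)(125.00) = 1387500.00 mm³
ΣAy_c = (3500.00)(7.00) + (3520.00)(124.00) + (4080.00)(246.00) = 1464660.00 mm³
x_c = 1387500.00 / 11100.00 = 125.00 mm
y_c = 1464660.00 / 11100.00 = 131.95 mm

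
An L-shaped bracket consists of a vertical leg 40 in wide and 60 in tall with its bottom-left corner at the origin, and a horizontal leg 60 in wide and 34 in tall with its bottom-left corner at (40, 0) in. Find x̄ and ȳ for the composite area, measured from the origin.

Part | A | x̄ᵢ | ȳᵢ | A·x̄ᵢ | A·ȳᵢ
vertical leg | 2400.00 | 20.00 | 30.00 | 48000.00 | 72000.00
horizontal leg | 2040.00 | 70.00 | 17.00 | 142800.00 | 34680.00
Σ | 4440.00 |  |  | 190800.00 | 106680.00
x̄ = 190800.00 / 4440.00 = 42.97 in
ȳ = 106680.00 / 4440.00 = 24.03 in

x̄ = 42.97 in, ȳ = 24.03 in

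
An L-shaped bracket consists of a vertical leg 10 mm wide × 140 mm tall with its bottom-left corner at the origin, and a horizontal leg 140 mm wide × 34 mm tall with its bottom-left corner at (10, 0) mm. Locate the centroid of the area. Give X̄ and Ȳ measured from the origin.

X̄ = 62.95 mm, Ȳ = 29.05 mm

vertical leg: A = 10 × 140 = 1400.00, centroid at (5.00, 70.00).
horizontal leg: A = 140 × 34 = 4760.00, centroid at (80.00, 17.00).
ΣA = 6160.00 mm², ΣAX̄ = 387800.00 mm³, ΣAȲ = 178920.00 mm³.
X̄ = 387800.00/6160.00 = 62.95 mm; Ȳ = 178920.00/6160.00 = 29.05 mm.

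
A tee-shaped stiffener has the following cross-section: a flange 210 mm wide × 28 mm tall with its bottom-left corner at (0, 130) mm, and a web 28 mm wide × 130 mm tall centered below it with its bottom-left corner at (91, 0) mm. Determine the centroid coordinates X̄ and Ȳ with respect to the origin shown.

web: A = 28 × 130 = 3640.00, centroid at (105.00, 65.00).
flange: A = 210 × 28 = 5880.00, centroid at (105.00, 144.00).
ΣA = 9520.00 mm², ΣAX̄ = 999600.00 mm³, ΣAȲ = 1083320.00 mm³.
X̄ = 999600.00/9520.00 = 105.00 mm; Ȳ = 1083320.00/9520.00 = 113.79 mm.

X̄ = 105.00 mm, Ȳ = 113.79 mm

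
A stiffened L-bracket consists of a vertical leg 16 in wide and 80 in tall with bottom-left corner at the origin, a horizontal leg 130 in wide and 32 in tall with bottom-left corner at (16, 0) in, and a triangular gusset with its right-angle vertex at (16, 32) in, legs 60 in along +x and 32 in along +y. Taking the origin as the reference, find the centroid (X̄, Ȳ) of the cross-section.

X̄ = 59.65 in, Ȳ = 24.80 in

Part | A | x̄ᵢ | ȳᵢ | A·x̄ᵢ | A·ȳᵢ
vertical leg | 1280.00 | 8.00 | 40.00 | 10240.00 | 51200.00
horizontal leg | 4160.00 | 81.00 | 16.00 | 336960.00 | 66560.00
gusset | 960.00 | 36.00 | 42.67 | 34560.00 | 40960.00
Σ | 6400.00 |  |  | 381760.00 | 158720.00
X̄ = 381760.00 / 6400.00 = 59.65 in
Ȳ = 158720.00 / 6400.00 = 24.80 in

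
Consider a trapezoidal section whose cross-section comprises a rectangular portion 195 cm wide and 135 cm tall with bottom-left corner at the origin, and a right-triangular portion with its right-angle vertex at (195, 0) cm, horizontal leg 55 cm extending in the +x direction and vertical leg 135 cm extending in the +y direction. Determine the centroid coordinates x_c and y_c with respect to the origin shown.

x_c = 111.82 cm, y_c = 64.72 cm

rectangular portion: A = 195 × 135 = 26325.00, centroid at (97.50, 67.50).
triangular portion: A = ½·55·135 = 3712.50, centroid at (213.33, 45.00).
ΣA = 30037.50 cm², ΣAx_c = 3358687.50 cm³, ΣAy_c = 1944000.00 cm³.
x_c = 3358687.50/30037.50 = 111.82 cm; y_c = 1944000.00/30037.50 = 64.72 cm.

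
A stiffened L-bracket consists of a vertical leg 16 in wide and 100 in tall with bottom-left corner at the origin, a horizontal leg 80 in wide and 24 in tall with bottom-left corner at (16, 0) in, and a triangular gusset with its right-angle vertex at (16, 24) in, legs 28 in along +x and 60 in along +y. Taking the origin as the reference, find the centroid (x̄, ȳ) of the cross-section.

x̄ = 32.48 in, ȳ = 32.11 in

Part | A | x̄ᵢ | ȳᵢ | A·x̄ᵢ | A·ȳᵢ
vertical leg | 1600.00 | 8.00 | 50.00 | 12800.00 | 80000.00
horizontal leg | 1920.00 | 56.00 | 12.00 | 107520.00 | 23040.00
gusset | 840.00 | 25.33 | 44.00 | 21280.00 | 36960.00
Σ | 4360.00 |  |  | 141600.00 | 140000.00
x̄ = 141600.00 / 4360.00 = 32.48 in
ȳ = 140000.00 / 4360.00 = 32.11 in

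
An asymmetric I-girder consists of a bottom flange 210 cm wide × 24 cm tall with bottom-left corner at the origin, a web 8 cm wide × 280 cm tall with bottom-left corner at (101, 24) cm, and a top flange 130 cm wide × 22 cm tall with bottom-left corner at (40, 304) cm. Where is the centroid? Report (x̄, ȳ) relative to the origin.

Part | A | x̄ᵢ | ȳᵢ | A·x̄ᵢ | A·ȳᵢ
bottom flange | 5040.00 | 105.00 | 12.00 | 529200.00 | 60480.00
web | 2240.00 | 105.00 | 164.00 | 235200.00 | 367360.00
top flange | 2860.00 | 105.00 | 315.00 | 300300.00 | 900900.00
Σ | 10140.00 |  |  | 1064700.00 | 1328740.00
x̄ = 1064700.00 / 10140.00 = 105.00 cm
ȳ = 1328740.00 / 10140.00 = 131.04 cm

x̄ = 105.00 cm, ȳ = 131.04 cm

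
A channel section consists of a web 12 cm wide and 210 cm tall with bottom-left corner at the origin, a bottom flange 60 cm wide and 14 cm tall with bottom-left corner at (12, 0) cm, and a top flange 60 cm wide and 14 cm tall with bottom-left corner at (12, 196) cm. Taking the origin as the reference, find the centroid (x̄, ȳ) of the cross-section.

web: A = 12 × 210 = 2520.00, centroid at (6.00, 105.00).
bottom flange: A = 60 × 14 = 840.00, centroid at (42.00, 7.00).
top flange: A = 60 × 14 = 840.00, centroid at (42.00, 203.00).
ΣA = 4200.00 cm², ΣAx̄ = 85680.00 cm³, ΣAȳ = 441000.00 cm³.
x̄ = 85680.00/4200.00 = 20.40 cm; ȳ = 441000.00/4200.00 = 105.00 cm.

x̄ = 20.40 cm, ȳ = 105.00 cm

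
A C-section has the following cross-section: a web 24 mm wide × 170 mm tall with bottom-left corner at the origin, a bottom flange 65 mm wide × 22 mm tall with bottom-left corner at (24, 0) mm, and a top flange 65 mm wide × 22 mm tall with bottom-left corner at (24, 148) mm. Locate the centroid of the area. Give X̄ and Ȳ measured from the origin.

X̄ = 30.34 mm, Ȳ = 85.00 mm

web: A = 24 × 170 = 4080.00, centroid at (12.00, 85.00).
bottom flange: A = 65 × 22 = 1430.00, centroid at (56.50, 11.00).
top flange: A = 65 × 22 = 1430.00, centroid at (56.50, 159.00).
ΣA = 6940.00 mm², ΣAX̄ = 210550.00 mm³, ΣAȲ = 589900.00 mm³.
X̄ = 210550.00/6940.00 = 30.34 mm; Ȳ = 589900.00/6940.00 = 85.00 mm.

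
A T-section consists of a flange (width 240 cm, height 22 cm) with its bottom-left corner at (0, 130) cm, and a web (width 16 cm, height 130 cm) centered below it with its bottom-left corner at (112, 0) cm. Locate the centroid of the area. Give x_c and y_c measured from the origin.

x_c = 120.00 cm, y_c = 119.52 cm

web: A = 16 × 130 = 2080.00, centroid at (120.00, 65.00).
flange: A = 240 × 22 = 5280.00, centroid at (120.00, 141.00).
ΣA = 7360.00 cm², ΣAx_c = 883200.00 cm³, ΣAy_c = 879680.00 cm³.
x_c = 883200.00/7360.00 = 120.00 cm; y_c = 879680.00/7360.00 = 119.52 cm.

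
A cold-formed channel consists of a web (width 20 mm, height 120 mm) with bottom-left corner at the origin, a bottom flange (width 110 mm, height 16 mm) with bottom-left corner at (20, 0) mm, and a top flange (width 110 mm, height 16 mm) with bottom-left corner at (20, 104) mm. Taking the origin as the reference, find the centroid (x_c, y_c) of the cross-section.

web: A = 20 × 120 = 2400.00, centroid at (10.00, 60.00).
bottom flange: A = 110 × 16 = 1760.00, centroid at (75.00, 8.00).
top flange: A = 110 × 16 = 1760.00, centroid at (75.00, 112.00).
ΣA = 5920.00 mm², ΣAx_c = 288000.00 mm³, ΣAy_c = 355200.00 mm³.
x_c = 288000.00/5920.00 = 48.65 mm; y_c = 355200.00/5920.00 = 60.00 mm.

x_c = 48.65 mm, y_c = 60.00 mm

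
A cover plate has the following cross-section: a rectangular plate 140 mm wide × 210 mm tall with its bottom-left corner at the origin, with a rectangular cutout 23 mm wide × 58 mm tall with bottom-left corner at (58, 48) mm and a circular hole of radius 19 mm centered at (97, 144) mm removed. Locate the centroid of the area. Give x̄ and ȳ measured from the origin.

plate: A = 140 × 210 = 29400.00, centroid at (70.00, 105.00).
hole 1: A = −(23 × 58) = -1334.00, centroid at (69.50, 77.00).
hole 2: A = −π·19² = -1134.11, centroid at (97.00, 144.00).
ΣA = 26931.89 mm²
ΣAx̄ = (29400.00)(70.00) + (-1334.00)(69.50) + (-1134.11)(97.00) = 1855277.85 mm³
ΣAȳ = (29400.00)(105.00) + (-1334.00)(77.00) + (-1134.11)(144.00) = 2820969.45 mm³
x̄ = 1855277.85 / 26931.89 = 68.89 mm
ȳ = 2820969.45 / 26931.89 = 104.74 mm

x̄ = 68.89 mm, ȳ = 104.74 mm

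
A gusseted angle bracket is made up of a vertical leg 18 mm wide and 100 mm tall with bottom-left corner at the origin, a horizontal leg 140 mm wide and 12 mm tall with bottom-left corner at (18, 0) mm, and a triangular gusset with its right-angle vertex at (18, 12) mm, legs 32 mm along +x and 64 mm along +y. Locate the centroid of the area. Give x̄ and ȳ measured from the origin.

Part | A | x̄ᵢ | ȳᵢ | A·x̄ᵢ | A·ȳᵢ
vertical leg | 1800.00 | 9.00 | 50.00 | 16200.00 | 90000.00
horizontal leg | 1680.00 | 88.00 | 6.00 | 147840.00 | 10080.00
gusset | 1024.00 | 28.67 | 33.33 | 29354.67 | 34133.33
Σ | 4504.00 |  |  | 193394.67 | 134213.33
x̄ = 193394.67 / 4504.00 = 42.94 mm
ȳ = 134213.33 / 4504.00 = 29.80 mm

x̄ = 42.94 mm, ȳ = 29.80 mm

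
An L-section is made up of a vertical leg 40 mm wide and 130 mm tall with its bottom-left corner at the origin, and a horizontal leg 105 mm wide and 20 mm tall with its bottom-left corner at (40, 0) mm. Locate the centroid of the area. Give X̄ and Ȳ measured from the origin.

vertical leg: A = 40 × 130 = 5200.00, centroid at (20.00, 65.00).
horizontal leg: A = 105 × 20 = 2100.00, centroid at (92.50, 10.00).
ΣA = 7300.00 mm², ΣAX̄ = 298250.00 mm³, ΣAȲ = 359000.00 mm³.
X̄ = 298250.00/7300.00 = 40.86 mm; Ȳ = 359000.00/7300.00 = 49.18 mm.

X̄ = 40.86 mm, Ȳ = 49.18 mm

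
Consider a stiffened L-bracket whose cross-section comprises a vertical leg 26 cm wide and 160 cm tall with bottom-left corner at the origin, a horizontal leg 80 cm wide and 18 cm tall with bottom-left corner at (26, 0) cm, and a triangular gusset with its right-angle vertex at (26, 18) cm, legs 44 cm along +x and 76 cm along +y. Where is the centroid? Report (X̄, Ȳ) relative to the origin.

X̄ = 29.86 cm, Ȳ = 57.51 cm

vertical leg: A = 26 × 160 = 4160.00, centroid at (13.00, 80.00).
horizontal leg: A = 80 × 18 = 1440.00, centroid at (66.00, 9.00).
gusset: A = ½·44·76 = 1672.00, centroid at (40.67, 43.33).
ΣA = 7272.00 cm²
ΣAX̄ = (4160.00)(13.00) + (1440.00)(66.00) + (1672.00)(40.67) = 217114.67 cm³
ΣAȲ = (4160.00)(80.00) + (1440.00)(9.00) + (1672.00)(43.33) = 418213.33 cm³
X̄ = 217114.67 / 7272.00 = 29.86 cm
Ȳ = 418213.33 / 7272.00 = 57.51 cm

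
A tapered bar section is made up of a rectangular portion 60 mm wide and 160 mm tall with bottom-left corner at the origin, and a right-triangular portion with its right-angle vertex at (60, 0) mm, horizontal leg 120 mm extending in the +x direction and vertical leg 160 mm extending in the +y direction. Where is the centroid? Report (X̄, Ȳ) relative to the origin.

Part | A | x̄ᵢ | ȳᵢ | A·x̄ᵢ | A·ȳᵢ
rectangular portion | 9600.00 | 30.00 | 80.00 | 288000.00 | 768000.00
triangular portion | 9600.00 | 100.00 | 53.33 | 960000.00 | 512000.00
Σ | 19200.00 |  |  | 1248000.00 | 1280000.00
X̄ = 1248000.00 / 19200.00 = 65.00 mm
Ȳ = 1280000.00 / 19200.00 = 66.67 mm

X̄ = 65.00 mm, Ȳ = 66.67 mm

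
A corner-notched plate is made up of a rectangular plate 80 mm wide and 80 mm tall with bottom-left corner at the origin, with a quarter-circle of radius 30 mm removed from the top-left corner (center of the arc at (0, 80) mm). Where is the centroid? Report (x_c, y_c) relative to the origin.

x_c = 43.39 mm, y_c = 36.61 mm

Part | A | x̄ᵢ | ȳᵢ | A·x̄ᵢ | A·ȳᵢ
plate | 6400.00 | 40.00 | 40.00 | 256000.00 | 256000.00
removed quarter-circle | -706.86 | 12.73 | 67.27 | -9000.00 | -47548.67
Σ | 5693.14 |  |  | 247000.00 | 208451.33
x_c = 247000.00 / 5693.14 = 43.39 mm
y_c = 208451.33 / 5693.14 = 36.61 mm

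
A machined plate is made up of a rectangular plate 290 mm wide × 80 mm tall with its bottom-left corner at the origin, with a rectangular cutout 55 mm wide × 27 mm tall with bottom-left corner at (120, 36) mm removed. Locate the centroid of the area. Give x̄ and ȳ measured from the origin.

Part | A | x̄ᵢ | ȳᵢ | A·x̄ᵢ | A·ȳᵢ
plate | 23200.00 | 145.00 | 40.00 | 3364000.00 | 928000.00
hole | -1485.00 | 147.50 | 49.50 | -219037.50 | -73507.50
Σ | 21715.00 |  |  | 3144962.50 | 854492.50
x̄ = 3144962.50 / 21715.00 = 144.83 mm
ȳ = 854492.50 / 21715.00 = 39.35 mm

x̄ = 144.83 mm, ȳ = 39.35 mm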